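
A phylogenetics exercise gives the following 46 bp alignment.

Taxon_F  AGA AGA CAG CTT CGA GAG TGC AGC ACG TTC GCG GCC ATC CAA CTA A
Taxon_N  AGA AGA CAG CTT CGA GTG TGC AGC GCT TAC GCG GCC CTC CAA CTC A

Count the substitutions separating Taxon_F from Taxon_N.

6

Mismatches occur at site 17 (A↔T), site 25 (A↔G), site 27 (G↔T), site 29 (T↔A), site 37 (A↔C), site 45 (A↔C).
That gives 6 mismatches out of 46 aligned sites, so the Hamming distance is 6.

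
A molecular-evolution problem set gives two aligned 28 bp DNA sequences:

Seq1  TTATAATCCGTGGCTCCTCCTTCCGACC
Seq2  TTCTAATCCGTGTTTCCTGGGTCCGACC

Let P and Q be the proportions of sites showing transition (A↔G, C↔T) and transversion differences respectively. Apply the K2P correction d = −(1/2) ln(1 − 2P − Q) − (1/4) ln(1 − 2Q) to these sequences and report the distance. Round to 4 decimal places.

Differing sites — 3:A/C (Tv); 13:G/T (Tv); 14:C/T (Ti); 19:C/G (Tv); 20:C/G (Tv); 21:T/G (Tv).
Of the 6 differences, 1 transition and 5 transversions over 28 sites: P = 1/28 = 0.035714, Q = 5/28 = 0.178571.
d = −0.5·ln(0.750001) − 0.25·ln(0.642858) = −0.5·(-0.287681) − 0.25·(-0.441831) = 0.2543.

0.2543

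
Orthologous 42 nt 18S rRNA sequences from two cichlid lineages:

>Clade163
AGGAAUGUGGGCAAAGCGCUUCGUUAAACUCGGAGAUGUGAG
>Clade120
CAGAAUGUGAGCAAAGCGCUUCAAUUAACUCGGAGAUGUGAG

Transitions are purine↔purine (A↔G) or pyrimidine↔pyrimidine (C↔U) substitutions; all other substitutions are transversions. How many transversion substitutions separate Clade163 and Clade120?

3

Differing sites — 1:A/C (Tv); 2:G/A (Ti); 10:G/A (Ti); 23:G/A (Ti); 24:U/A (Tv); 26:A/U (Tv).
Of the 6 differences, 3 transitions and 3 transversions, so the answer is 3.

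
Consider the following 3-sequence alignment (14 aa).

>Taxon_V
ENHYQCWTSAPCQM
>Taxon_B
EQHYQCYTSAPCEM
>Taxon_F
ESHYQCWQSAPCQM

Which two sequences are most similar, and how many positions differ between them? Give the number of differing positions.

Pairwise Hamming distances:
  Taxon_V vs Taxon_B: 3
  Taxon_V vs Taxon_F: 2
  Taxon_B vs Taxon_F: 4
The smallest is 2, between Taxon_V and Taxon_F.

2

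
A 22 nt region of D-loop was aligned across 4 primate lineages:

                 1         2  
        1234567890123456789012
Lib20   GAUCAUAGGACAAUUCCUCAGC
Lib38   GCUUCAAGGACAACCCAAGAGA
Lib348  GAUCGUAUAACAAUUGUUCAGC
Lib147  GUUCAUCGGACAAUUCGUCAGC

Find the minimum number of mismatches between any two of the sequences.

Pairwise Hamming distances:
  Lib20 vs Lib38: 10
  Lib20 vs Lib348: 5
  Lib20 vs Lib147: 3
  Lib38 vs Lib348: 13
  Lib38 vs Lib147: 11
  Lib348 vs Lib147: 7
The smallest is 3, between Lib20 and Lib147.

3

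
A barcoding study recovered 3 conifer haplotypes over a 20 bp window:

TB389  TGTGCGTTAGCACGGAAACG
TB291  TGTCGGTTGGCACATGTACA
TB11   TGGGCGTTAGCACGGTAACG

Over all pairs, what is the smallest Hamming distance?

Pairwise Hamming distances:
  TB389 vs TB291: 8
  TB389 vs TB11: 2
  TB291 vs TB11: 9
The smallest is 2, between TB389 and TB11.

2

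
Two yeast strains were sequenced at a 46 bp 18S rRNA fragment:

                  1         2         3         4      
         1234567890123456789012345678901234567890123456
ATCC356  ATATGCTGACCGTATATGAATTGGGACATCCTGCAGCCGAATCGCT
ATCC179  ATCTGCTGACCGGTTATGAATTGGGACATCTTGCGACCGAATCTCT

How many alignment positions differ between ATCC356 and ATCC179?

The sequences differ at positions 3 (A/C), 13 (T/G), 14 (A/T), 31 (C/T), 35 (A/G), 36 (G/A), 44 (G/T).
That gives 7 mismatches out of 46 aligned sites, so the Hamming distance is 7.

7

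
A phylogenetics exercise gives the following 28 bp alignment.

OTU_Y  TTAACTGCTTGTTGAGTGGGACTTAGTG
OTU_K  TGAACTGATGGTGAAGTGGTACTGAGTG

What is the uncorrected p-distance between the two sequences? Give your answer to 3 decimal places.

0.250

Differing sites — 2:T/G; 8:C/A; 10:T/G; 13:T/G; 14:G/A; 20:G/T; 24:T/G.
There are 7 differences over 28 sites, so p = 7/28 = 0.250.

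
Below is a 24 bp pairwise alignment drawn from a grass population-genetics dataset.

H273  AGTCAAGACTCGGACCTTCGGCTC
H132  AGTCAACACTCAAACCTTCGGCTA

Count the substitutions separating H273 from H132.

The sequences differ at positions 7 (G/C), 12 (G/A), 13 (G/A), 24 (C/A).
That gives 4 mismatches out of 24 aligned sites, so the Hamming distance is 4.

4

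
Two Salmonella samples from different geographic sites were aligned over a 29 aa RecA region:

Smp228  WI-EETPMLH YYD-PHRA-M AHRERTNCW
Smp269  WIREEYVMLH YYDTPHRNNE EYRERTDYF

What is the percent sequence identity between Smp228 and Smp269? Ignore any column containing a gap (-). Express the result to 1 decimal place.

Excluding the 3 gap columns leaves 26 comparable sites.
Differing sites — 6:T/Y; 7:P/V; 18:A/N; 20:M/E; 21:A/E; 22:H/Y; 27:N/D; 28:C/Y; 29:W/F.
17 of the 26 comparable sites match, so the percent identity is 17/26 × 100 = 65.4%.

65.4%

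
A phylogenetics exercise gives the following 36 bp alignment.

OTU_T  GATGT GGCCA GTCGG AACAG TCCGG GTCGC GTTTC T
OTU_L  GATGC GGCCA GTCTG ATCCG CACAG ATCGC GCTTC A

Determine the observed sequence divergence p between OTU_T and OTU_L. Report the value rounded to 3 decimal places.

Mismatches occur at site 5 (T/C), site 14 (G/T), site 17 (A/T), site 19 (A/C), site 21 (T/C), site 22 (C/A), site 24 (G/A), site 26 (G/A), site 32 (T/C), site 36 (T/A).
There are 10 differences over 36 sites, so p = 10/36 = 0.278.

0.278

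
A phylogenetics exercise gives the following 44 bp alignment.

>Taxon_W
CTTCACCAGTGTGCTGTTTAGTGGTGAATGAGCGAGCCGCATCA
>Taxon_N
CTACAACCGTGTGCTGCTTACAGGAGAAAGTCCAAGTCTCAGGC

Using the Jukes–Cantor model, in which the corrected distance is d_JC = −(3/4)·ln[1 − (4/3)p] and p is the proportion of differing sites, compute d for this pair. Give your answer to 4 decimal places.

0.4975

The sequences differ at positions 3 (T/A), 6 (C/A), 8 (A/C), 17 (T/C), 21 (G/C), 22 (T/A), 25 (T/A), 29 (T/A), 31 (A/T), 32 (G/C), 34 (G/A), 37 (C/T), 39 (G/T), 42 (T/G), 43 (C/G), 44 (A/C).
p = 16/44 = 0.363636.
d = −0.75 · ln(1 − (4/3)·0.363636) = −0.75 · ln(0.515152) = −0.75 · (-0.663293) = 0.4975.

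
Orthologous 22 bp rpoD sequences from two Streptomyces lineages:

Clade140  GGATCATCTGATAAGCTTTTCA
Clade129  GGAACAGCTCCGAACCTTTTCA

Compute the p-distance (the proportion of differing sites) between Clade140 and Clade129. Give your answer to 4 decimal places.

Differing sites — 4:T/A; 7:T/G; 10:G/C; 11:A/C; 12:T/G; 15:G/C.
There are 6 differences over 22 sites, so p = 6/22 = 0.2727.

0.2727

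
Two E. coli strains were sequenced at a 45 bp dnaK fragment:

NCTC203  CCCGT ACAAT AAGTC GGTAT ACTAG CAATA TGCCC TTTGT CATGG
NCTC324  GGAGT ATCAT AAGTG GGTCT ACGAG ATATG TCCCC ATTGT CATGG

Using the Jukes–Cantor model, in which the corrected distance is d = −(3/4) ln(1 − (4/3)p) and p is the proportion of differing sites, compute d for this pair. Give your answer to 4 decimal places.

0.3648

Differing sites — 1:C/G; 2:C/G; 3:C/A; 7:C/T; 8:A/C; 15:C/G; 19:A/C; 23:T/G; 26:C/A; 27:A/T; 30:A/G; 32:G/C; 36:T/A.
p = 13/45 = 0.288889.
d = −0.75 · ln(1 − (4/3)·0.288889) = −0.75 · ln(0.614815) = −0.75 · (-0.486434) = 0.3648.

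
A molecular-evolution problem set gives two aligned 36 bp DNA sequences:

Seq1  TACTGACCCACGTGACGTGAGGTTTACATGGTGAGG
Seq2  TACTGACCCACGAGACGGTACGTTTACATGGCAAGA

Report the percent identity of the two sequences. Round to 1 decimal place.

80.6%

Mismatches occur at site 13 (T/A), site 18 (T/G), site 19 (G/T), site 21 (G/C), site 32 (T/C), site 33 (G/A), site 36 (G/A).
29 of the 36 sites match, so the percent identity is 29/36 × 100 = 80.6%.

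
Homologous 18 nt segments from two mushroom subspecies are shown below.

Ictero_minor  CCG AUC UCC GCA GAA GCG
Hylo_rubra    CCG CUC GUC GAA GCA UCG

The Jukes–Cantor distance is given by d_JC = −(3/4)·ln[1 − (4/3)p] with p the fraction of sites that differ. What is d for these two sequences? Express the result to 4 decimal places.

Mismatches occur at site 4 (A→C), site 7 (U→G), site 8 (C→U), site 11 (C→A), site 14 (A→C), site 16 (G→U).
p = 6/18 = 0.333333.
d = −0.75 · ln(1 − (4/3)·0.333333) = −0.75 · ln(0.555556) = −0.75 · (-0.587786) = 0.4408.

0.4408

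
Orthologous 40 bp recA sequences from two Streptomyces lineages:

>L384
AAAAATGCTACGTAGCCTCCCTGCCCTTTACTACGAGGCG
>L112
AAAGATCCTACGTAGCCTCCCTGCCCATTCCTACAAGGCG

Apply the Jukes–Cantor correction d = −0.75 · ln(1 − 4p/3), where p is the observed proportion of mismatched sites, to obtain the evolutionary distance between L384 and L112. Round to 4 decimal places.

0.1367

Differing sites — 4:A/G; 7:G/C; 27:T/A; 30:A/C; 35:G/A.
p = 5/40 = 0.125000.
d = −0.75 · ln(1 − (4/3)·0.125000) = −0.75 · ln(0.833333) = −0.75 · (-0.182322) = 0.1367.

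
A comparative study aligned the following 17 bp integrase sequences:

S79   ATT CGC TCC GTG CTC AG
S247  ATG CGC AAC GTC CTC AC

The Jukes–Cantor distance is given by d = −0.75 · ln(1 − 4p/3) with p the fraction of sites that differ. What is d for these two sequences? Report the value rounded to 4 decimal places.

Mismatches occur at site 3 (T→G), site 7 (T→A), site 8 (C→A), site 12 (G→C), site 17 (G→C).
p = 5/17 = 0.294118.
d = −0.75 · ln(1 − (4/3)·0.294118) = −0.75 · ln(0.607843) = −0.75 · (-0.497839) = 0.3734.

0.3734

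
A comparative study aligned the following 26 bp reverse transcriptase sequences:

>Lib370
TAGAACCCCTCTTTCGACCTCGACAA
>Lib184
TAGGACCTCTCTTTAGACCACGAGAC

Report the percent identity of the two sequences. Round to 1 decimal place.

76.9%

Mismatches occur at site 4 (A→G), site 8 (C→T), site 15 (C→A), site 20 (T→A), site 24 (C→G), site 26 (A→C).
20 of the 26 sites match, so the percent identity is 20/26 × 100 = 76.9%.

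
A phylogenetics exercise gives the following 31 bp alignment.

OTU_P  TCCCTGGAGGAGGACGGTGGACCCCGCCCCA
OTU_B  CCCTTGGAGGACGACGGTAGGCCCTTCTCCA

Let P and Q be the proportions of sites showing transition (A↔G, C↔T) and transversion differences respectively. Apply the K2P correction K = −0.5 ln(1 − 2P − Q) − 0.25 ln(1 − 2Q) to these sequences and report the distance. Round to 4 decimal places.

0.3349

The sequences differ at positions 1 (T/C, transition), 4 (C/T, transition), 12 (G/C, transversion), 19 (G/A, transition), 21 (A/G, transition), 25 (C/T, transition), 26 (G/T, transversion), 28 (C/T, transition).
Of the 8 differences, 6 transitions and 2 transversions over 31 sites: P = 6/31 = 0.193548, Q = 2/31 = 0.064516.
d = −0.5·ln(0.548388) − 0.25·ln(0.870968) = −0.5·(-0.600772) − 0.25·(-0.138150) = 0.3349.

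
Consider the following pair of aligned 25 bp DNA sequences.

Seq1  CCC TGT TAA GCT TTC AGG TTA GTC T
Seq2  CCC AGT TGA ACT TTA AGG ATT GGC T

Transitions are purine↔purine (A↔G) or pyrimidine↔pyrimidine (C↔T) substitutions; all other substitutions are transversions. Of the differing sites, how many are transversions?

The sequences differ at positions 4 (T/A, transversion), 8 (A/G, transition), 10 (G/A, transition), 15 (C/A, transversion), 19 (T/A, transversion), 21 (A/T, transversion), 23 (T/G, transversion).
Of the 7 differences, 2 transitions and 5 transversions, so the answer is 5.

5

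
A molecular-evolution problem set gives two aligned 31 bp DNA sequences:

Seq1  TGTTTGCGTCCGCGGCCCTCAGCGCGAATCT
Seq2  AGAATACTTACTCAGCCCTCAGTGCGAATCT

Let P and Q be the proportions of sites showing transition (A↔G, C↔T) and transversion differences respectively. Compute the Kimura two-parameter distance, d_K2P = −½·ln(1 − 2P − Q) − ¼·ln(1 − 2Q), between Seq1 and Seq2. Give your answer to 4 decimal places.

The sequences differ at positions 1 (T/A, transversion), 3 (T/A, transversion), 4 (T/A, transversion), 6 (G/A, transition), 8 (G/T, transversion), 10 (C/A, transversion), 12 (G/T, transversion), 14 (G/A, transition), 23 (C/T, transition).
Of the 9 differences, 3 transitions and 6 transversions over 31 sites: P = 3/31 = 0.096774, Q = 6/31 = 0.193548.
d = −0.5·ln(0.612904) − 0.25·ln(0.612904) = −0.5·(-0.489547) − 0.25·(-0.489547) = 0.3672.

0.3672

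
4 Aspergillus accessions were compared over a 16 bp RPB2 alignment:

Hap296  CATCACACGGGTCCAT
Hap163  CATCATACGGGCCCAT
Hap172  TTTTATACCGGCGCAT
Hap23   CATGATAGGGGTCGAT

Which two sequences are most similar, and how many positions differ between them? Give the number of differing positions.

Pairwise Hamming distances:
  Hap296 vs Hap163: 2
  Hap296 vs Hap172: 7
  Hap296 vs Hap23: 4
  Hap163 vs Hap172: 5
  Hap163 vs Hap23: 4
  Hap172 vs Hap23: 8
The smallest is 2, between Hap296 and Hap163.

2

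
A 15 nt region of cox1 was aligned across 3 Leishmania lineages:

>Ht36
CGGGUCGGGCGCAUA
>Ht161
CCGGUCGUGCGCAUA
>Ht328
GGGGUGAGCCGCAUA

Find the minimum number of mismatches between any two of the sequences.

Pairwise Hamming distances:
  Ht36 vs Ht161: 2
  Ht36 vs Ht328: 4
  Ht161 vs Ht328: 6
The smallest is 2, between Ht36 and Ht161.

2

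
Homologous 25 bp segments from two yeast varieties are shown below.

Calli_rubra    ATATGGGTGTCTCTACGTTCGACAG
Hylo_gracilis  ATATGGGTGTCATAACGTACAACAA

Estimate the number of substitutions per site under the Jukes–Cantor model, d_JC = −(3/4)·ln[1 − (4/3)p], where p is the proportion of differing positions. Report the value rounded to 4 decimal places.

Differing sites — 12:T/A; 13:C/T; 14:T/A; 19:T/A; 21:G/A; 25:G/A.
p = 6/25 = 0.240000.
d = −0.75 · ln(1 − (4/3)·0.240000) = −0.75 · ln(0.680000) = −0.75 · (-0.385662) = 0.2892.

0.2892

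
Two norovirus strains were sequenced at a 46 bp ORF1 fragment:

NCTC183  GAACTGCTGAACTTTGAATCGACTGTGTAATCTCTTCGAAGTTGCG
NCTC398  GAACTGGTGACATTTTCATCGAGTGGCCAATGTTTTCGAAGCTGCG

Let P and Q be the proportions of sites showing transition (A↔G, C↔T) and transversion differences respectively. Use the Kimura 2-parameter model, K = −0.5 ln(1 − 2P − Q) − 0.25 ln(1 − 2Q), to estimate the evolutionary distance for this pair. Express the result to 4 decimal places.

Differing sites — 7:C/G (Tv); 11:A/C (Tv); 12:C/A (Tv); 16:G/T (Tv); 17:A/C (Tv); 23:C/G (Tv); 26:T/G (Tv); 27:G/C (Tv); 28:T/C (Ti); 32:C/G (Tv); 34:C/T (Ti); 42:T/C (Ti).
Of the 12 differences, 3 transitions and 9 transversions over 46 sites: P = 3/46 = 0.065217, Q = 9/46 = 0.195652.
d = −0.5·ln(0.673914) − 0.25·ln(0.608696) = −0.5·(-0.394653) − 0.25·(-0.496436) = 0.3214.

0.3214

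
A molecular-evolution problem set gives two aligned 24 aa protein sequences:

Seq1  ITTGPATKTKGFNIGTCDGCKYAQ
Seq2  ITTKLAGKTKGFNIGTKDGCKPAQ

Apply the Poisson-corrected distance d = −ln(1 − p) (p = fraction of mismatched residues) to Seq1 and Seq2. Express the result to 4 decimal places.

0.2336

Mismatches occur at site 4 (G→K), site 5 (P→L), site 7 (T→G), site 17 (C→K), site 22 (Y→P).
p = 5/24 = 0.208333.
d = −ln(1 − 0.208333) = −ln(0.791667) = 0.2336.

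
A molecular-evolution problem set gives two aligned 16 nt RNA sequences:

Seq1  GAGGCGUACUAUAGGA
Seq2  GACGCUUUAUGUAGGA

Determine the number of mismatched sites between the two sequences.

5

Differing sites — 3:G/C; 6:G/U; 8:A/U; 9:C/A; 11:A/G.
That gives 5 mismatches out of 16 aligned sites, so the Hamming distance is 5.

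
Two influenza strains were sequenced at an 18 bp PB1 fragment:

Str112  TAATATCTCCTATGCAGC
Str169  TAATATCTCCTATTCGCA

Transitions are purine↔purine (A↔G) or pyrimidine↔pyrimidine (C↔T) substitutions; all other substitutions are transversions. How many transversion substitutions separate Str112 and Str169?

3

Differing sites — 14:G/T (Tv); 16:A/G (Ti); 17:G/C (Tv); 18:C/A (Tv).
Of the 4 differences, 1 transition and 3 transversions, so the answer is 3.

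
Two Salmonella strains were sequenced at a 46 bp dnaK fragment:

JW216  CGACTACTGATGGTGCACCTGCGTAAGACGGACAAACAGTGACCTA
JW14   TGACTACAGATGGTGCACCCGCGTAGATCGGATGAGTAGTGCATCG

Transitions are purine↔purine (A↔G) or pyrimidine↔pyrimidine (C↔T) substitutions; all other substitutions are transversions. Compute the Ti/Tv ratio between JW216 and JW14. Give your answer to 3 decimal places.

Mismatches occur at site 1 (C↔T, transition), site 8 (T↔A, transversion), site 20 (T↔C, transition), site 26 (A↔G, transition), site 27 (G↔A, transition), site 28 (A↔T, transversion), site 33 (C↔T, transition), site 34 (A↔G, transition), site 36 (A↔G, transition), site 37 (C↔T, transition), site 42 (A↔C, transversion), site 43 (C↔A, transversion), site 44 (C↔T, transition), site 45 (T↔C, transition), site 46 (A↔G, transition).
Of the 15 differences, 11 transitions and 4 transversions, so Ti/Tv = 11/4 = 2.750.

2.750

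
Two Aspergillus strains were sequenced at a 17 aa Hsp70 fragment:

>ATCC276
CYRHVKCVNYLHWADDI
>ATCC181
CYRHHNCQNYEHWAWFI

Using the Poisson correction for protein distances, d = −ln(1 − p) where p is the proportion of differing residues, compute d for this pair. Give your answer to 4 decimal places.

Mismatches occur at site 5 (V→H), site 6 (K→N), site 8 (V→Q), site 11 (L→E), site 15 (D→W), site 16 (D→F).
p = 6/17 = 0.352941.
d = −ln(1 − 0.352941) = −ln(0.647059) = 0.4353.

0.4353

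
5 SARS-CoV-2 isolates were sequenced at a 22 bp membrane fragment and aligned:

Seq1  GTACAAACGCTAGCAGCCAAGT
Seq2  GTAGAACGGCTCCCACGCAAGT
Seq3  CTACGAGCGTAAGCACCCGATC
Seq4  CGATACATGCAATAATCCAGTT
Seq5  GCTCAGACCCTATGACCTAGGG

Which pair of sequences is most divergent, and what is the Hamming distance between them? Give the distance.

16

Pairwise Hamming distances:
  Seq1 vs Seq2: 7
  Seq1 vs Seq3: 9
  Seq1 vs Seq4: 11
  Seq1 vs Seq5: 10
  Seq2 vs Seq3: 13
  Seq2 vs Seq4: 14
  Seq2 vs Seq5: 14
  Seq3 vs Seq4: 13
  Seq3 vs Seq5: 16
  Seq4 vs Seq5: 13
The largest is 16, between Seq3 and Seq5.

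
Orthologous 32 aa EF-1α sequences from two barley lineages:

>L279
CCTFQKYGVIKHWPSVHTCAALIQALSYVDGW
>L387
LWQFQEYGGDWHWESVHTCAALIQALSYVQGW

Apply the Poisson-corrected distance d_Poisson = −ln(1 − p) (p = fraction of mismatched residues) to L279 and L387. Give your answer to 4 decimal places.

0.3302

Differing sites — 1:C/L; 2:C/W; 3:T/Q; 6:K/E; 9:V/G; 10:I/D; 11:K/W; 14:P/E; 30:D/Q.
p = 9/32 = 0.281250.
d = −ln(1 − 0.281250) = −ln(0.718750) = 0.3302.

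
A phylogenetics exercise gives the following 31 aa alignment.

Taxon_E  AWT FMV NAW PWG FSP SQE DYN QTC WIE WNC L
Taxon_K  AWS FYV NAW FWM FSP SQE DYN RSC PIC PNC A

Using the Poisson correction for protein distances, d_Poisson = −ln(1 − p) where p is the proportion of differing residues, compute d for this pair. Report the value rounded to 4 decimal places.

0.3895

Differing sites — 3:T/S; 5:M/Y; 10:P/F; 12:G/M; 22:Q/R; 23:T/S; 25:W/P; 27:E/C; 28:W/P; 31:L/A.
p = 10/31 = 0.322581.
d = −ln(1 − 0.322581) = −ln(0.677419) = 0.3895.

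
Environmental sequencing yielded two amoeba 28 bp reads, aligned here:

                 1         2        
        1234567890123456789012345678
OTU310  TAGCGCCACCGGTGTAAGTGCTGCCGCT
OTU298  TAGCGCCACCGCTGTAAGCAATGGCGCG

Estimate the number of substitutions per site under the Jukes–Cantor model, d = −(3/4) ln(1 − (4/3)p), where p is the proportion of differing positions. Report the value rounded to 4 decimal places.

The sequences differ at positions 12 (G/C), 19 (T/C), 20 (G/A), 21 (C/A), 24 (C/G), 28 (T/G).
p = 6/28 = 0.214286.
d = −0.75 · ln(1 − (4/3)·0.214286) = −0.75 · ln(0.714285) = −0.75 · (-0.336473) = 0.2524.

0.2524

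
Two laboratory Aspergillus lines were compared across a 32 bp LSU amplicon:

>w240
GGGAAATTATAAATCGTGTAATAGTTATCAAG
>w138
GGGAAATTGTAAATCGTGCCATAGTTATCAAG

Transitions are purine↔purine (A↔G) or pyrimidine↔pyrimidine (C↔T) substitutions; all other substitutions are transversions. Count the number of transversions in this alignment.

1

Differing sites — 9:A/G (Ti); 19:T/C (Ti); 20:A/C (Tv).
Of the 3 differences, 2 transitions and 1 transversion, so the answer is 1.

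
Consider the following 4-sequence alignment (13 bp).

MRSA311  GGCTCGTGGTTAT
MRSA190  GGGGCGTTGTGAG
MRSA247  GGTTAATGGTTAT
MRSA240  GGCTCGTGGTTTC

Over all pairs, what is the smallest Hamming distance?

2

Pairwise Hamming distances:
  MRSA311 vs MRSA190: 5
  MRSA311 vs MRSA247: 3
  MRSA311 vs MRSA240: 2
  MRSA190 vs MRSA247: 7
  MRSA190 vs MRSA240: 6
  MRSA247 vs MRSA240: 5
The smallest is 2, between MRSA311 and MRSA240.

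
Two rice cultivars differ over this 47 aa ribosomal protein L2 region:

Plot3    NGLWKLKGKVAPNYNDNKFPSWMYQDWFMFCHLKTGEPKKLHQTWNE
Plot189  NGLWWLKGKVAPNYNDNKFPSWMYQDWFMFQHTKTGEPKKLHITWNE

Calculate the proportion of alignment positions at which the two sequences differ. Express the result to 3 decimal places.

0.085

Differing sites — 5:K/W; 31:C/Q; 33:L/T; 43:Q/I.
There are 4 differences over 47 sites, so p = 4/47 = 0.085.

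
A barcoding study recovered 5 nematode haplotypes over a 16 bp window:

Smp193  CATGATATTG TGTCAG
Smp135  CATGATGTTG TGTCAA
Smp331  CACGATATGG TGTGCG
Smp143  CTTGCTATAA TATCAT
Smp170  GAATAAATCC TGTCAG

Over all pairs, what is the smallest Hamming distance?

2

Pairwise Hamming distances:
  Smp193 vs Smp135: 2
  Smp193 vs Smp331: 4
  Smp193 vs Smp143: 6
  Smp193 vs Smp170: 6
  Smp135 vs Smp331: 6
  Smp135 vs Smp143: 7
  Smp135 vs Smp170: 8
  Smp331 vs Smp143: 9
  Smp331 vs Smp170: 8
  Smp143 vs Smp170: 10
The smallest is 2, between Smp193 and Smp135.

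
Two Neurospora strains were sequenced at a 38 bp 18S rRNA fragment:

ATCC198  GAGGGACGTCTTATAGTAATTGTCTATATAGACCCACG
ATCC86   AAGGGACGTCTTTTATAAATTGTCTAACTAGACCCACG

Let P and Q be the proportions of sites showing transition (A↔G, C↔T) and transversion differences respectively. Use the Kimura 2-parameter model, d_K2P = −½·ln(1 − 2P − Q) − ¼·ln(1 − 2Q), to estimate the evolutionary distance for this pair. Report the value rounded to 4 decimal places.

0.1781

Mismatches occur at site 1 (G↔A, transition), site 13 (A↔T, transversion), site 16 (G↔T, transversion), site 17 (T↔A, transversion), site 27 (T↔A, transversion), site 28 (A↔C, transversion).
Of the 6 differences, 1 transition and 5 transversions over 38 sites: P = 1/38 = 0.026316, Q = 5/38 = 0.131579.
d = −0.5·ln(0.815789) − 0.25·ln(0.736842) = −0.5·(-0.203600) − 0.25·(-0.305382) = 0.1781.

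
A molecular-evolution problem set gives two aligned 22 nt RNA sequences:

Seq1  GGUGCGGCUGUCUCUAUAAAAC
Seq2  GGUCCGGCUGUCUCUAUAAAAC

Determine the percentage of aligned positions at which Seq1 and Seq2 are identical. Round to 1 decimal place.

Differing sites — 4:G/C.
21 of the 22 sites match, so the percent identity is 21/22 × 100 = 95.5%.

95.5%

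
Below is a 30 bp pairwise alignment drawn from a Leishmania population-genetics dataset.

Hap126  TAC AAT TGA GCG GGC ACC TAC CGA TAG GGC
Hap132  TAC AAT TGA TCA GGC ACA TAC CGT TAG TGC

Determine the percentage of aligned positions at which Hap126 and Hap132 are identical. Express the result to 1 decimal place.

83.3%

The sequences differ at positions 10 (G/T), 12 (G/A), 18 (C/A), 24 (A/T), 28 (G/T).
25 of the 30 sites match, so the percent identity is 25/30 × 100 = 83.3%.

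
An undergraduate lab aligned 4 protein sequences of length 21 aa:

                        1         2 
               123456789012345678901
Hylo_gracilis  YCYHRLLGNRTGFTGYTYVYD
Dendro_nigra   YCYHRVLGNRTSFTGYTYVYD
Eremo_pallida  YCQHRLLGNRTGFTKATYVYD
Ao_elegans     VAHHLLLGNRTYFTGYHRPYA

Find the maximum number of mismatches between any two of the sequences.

Pairwise Hamming distances:
  Hylo_gracilis vs Dendro_nigra: 2
  Hylo_gracilis vs Eremo_pallida: 3
  Hylo_gracilis vs Ao_elegans: 9
  Dendro_nigra vs Eremo_pallida: 5
  Dendro_nigra vs Ao_elegans: 10
  Eremo_pallida vs Ao_elegans: 11
The largest is 11, between Eremo_pallida and Ao_elegans.

11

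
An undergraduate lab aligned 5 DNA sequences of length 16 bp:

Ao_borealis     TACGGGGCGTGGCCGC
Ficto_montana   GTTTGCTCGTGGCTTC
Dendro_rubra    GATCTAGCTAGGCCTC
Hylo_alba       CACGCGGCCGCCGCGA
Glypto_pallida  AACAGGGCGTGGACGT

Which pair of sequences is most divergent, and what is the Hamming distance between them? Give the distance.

15

Pairwise Hamming distances:
  Ao_borealis vs Ficto_montana: 8
  Ao_borealis vs Dendro_rubra: 8
  Ao_borealis vs Hylo_alba: 8
  Ao_borealis vs Glypto_pallida: 4
  Ficto_montana vs Dendro_rubra: 8
  Ficto_montana vs Hylo_alba: 15
  Ficto_montana vs Glypto_pallida: 10
  Dendro_rubra vs Hylo_alba: 12
  Dendro_rubra vs Glypto_pallida: 10
  Hylo_alba vs Glypto_pallida: 9
The largest is 15, between Ficto_montana and Hylo_alba.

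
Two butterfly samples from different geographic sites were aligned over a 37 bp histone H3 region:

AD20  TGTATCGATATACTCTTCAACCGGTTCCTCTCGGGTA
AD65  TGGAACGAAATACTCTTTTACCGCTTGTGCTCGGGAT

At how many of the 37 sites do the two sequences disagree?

11

Differing sites — 3:T/G; 5:T/A; 9:T/A; 18:C/T; 19:A/T; 24:G/C; 27:C/G; 28:C/T; 29:T/G; 36:T/A; 37:A/T.
That gives 11 mismatches out of 37 aligned sites, so the Hamming distance is 11.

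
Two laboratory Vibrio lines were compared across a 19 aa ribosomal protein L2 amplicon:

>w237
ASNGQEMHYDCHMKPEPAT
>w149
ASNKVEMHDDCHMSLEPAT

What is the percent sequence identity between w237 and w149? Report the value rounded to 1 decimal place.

Differing sites — 4:G/K; 5:Q/V; 9:Y/D; 14:K/S; 15:P/L.
14 of the 19 sites match, so the percent identity is 14/19 × 100 = 73.7%.

73.7%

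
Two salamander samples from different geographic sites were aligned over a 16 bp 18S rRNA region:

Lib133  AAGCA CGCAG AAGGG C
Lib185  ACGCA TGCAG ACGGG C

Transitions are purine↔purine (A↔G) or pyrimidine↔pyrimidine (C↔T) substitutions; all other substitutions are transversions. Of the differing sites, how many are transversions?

Differing sites — 2:A/C (Tv); 6:C/T (Ti); 12:A/C (Tv).
Of the 3 differences, 1 transition and 2 transversions, so the answer is 2.

2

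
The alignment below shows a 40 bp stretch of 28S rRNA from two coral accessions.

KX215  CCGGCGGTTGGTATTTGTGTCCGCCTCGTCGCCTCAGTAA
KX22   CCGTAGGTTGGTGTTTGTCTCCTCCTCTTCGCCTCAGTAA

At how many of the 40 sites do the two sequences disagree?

The sequences differ at positions 4 (G/T), 5 (C/A), 13 (A/G), 19 (G/C), 23 (G/T), 28 (G/T).
That gives 6 mismatches out of 40 aligned sites, so the Hamming distance is 6.

6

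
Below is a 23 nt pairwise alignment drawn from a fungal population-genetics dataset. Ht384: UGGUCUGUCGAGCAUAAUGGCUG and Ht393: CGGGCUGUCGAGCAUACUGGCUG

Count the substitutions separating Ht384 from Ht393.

3

The sequences differ at positions 1 (U/C), 4 (U/G), 17 (A/C).
That gives 3 mismatches out of 23 aligned sites, so the Hamming distance is 3.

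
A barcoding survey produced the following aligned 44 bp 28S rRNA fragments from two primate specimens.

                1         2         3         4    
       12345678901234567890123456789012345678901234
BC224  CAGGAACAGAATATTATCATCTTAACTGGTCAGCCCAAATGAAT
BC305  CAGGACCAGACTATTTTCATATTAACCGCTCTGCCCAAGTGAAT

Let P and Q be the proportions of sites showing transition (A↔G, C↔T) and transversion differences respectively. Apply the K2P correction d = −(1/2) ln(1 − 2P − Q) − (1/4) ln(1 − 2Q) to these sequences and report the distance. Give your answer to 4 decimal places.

0.2085

Differing sites — 6:A/C (Tv); 11:A/C (Tv); 16:A/T (Tv); 21:C/A (Tv); 27:T/C (Ti); 29:G/C (Tv); 32:A/T (Tv); 39:A/G (Ti).
Of the 8 differences, 2 transitions and 6 transversions over 44 sites: P = 2/44 = 0.045455, Q = 6/44 = 0.136364.
d = −0.5·ln(0.772726) − 0.25·ln(0.727272) = −0.5·(-0.257831) − 0.25·(-0.318455) = 0.2085.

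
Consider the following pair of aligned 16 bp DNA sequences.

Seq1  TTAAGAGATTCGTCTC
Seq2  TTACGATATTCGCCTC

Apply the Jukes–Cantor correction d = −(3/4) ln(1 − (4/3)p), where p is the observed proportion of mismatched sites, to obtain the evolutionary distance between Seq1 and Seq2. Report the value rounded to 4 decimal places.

Mismatches occur at site 4 (A/C), site 7 (G/T), site 13 (T/C).
p = 3/16 = 0.187500.
d = −0.75 · ln(1 − (4/3)·0.187500) = −0.75 · ln(0.750000) = −0.75 · (-0.287682) = 0.2158.

0.2158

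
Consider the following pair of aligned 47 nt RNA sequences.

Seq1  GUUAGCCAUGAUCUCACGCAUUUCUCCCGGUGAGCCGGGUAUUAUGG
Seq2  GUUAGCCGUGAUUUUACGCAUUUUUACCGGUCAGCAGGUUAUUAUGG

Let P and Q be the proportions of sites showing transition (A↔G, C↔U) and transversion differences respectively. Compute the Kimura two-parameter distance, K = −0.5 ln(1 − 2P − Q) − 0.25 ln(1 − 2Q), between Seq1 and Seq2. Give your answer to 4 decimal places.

Mismatches occur at site 8 (A/G, transition), site 13 (C/U, transition), site 15 (C/U, transition), site 24 (C/U, transition), site 26 (C/A, transversion), site 32 (G/C, transversion), site 36 (C/A, transversion), site 39 (G/U, transversion).
Of the 8 differences, 4 transitions and 4 transversions over 47 sites: P = 4/47 = 0.085106, Q = 4/47 = 0.085106.
d = −0.5·ln(0.744682) − 0.25·ln(0.829788) = −0.5·(-0.294798) − 0.25·(-0.186585) = 0.1940.

0.1940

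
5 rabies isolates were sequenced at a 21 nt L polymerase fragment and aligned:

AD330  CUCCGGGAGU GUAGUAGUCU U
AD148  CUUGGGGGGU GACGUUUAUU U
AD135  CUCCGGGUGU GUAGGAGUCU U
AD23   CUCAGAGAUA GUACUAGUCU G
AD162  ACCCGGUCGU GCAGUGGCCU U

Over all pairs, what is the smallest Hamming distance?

2

Pairwise Hamming distances:
  AD330 vs AD148: 9
  AD330 vs AD135: 2
  AD330 vs AD23: 6
  AD330 vs AD162: 7
  AD148 vs AD135: 10
  AD148 vs AD23: 14
  AD148 vs AD162: 12
  AD135 vs AD23: 8
  AD135 vs AD162: 8
  AD23 vs AD162: 13
The smallest is 2, between AD330 and AD135.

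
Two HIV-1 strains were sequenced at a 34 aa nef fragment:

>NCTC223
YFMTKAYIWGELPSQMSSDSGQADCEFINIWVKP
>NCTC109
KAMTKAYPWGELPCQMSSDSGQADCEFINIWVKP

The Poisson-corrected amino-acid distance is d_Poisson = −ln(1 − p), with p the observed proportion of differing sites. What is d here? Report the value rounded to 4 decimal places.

The sequences differ at positions 1 (Y/K), 2 (F/A), 8 (I/P), 14 (S/C).
p = 4/34 = 0.117647.
d = −ln(1 − 0.117647) = −ln(0.882353) = 0.1252.

0.1252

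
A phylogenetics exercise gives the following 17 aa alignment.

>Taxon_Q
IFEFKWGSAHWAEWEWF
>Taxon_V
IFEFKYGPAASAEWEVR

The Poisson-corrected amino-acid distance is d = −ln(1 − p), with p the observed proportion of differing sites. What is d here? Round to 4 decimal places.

0.4353

Differing sites — 6:W/Y; 8:S/P; 10:H/A; 11:W/S; 16:W/V; 17:F/R.
p = 6/17 = 0.352941.
d = −ln(1 − 0.352941) = −ln(0.647059) = 0.4353.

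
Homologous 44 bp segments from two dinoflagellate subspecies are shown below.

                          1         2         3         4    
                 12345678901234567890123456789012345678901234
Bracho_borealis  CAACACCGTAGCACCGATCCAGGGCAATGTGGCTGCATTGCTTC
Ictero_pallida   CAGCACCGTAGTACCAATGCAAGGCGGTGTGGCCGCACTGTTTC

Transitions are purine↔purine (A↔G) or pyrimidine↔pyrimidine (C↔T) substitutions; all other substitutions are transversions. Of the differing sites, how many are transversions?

1

Differing sites — 3:A/G (Ti); 12:C/T (Ti); 16:G/A (Ti); 19:C/G (Tv); 22:G/A (Ti); 26:A/G (Ti); 27:A/G (Ti); 34:T/C (Ti); 38:T/C (Ti); 41:C/T (Ti).
Of the 10 differences, 9 transitions and 1 transversion, so the answer is 1.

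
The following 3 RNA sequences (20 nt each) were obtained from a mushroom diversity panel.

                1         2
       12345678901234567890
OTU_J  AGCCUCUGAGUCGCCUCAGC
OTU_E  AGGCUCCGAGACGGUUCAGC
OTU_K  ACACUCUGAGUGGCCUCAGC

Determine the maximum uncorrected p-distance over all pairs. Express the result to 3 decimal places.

0.350

Pairwise Hamming distances:
  OTU_J vs OTU_E: 5
  OTU_J vs OTU_K: 3
  OTU_E vs OTU_K: 7
The largest is 7 mismatches, between OTU_E and OTU_K; p = 7/20 = 0.350.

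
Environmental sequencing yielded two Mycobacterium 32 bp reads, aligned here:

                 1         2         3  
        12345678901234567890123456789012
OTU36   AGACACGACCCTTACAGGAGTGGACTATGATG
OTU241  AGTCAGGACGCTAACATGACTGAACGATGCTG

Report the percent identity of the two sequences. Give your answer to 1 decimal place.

71.9%

Mismatches occur at site 3 (A→T), site 6 (C→G), site 10 (C→G), site 13 (T→A), site 17 (G→T), site 20 (G→C), site 23 (G→A), site 26 (T→G), site 30 (A→C).
23 of the 32 sites match, so the percent identity is 23/32 × 100 = 71.9%.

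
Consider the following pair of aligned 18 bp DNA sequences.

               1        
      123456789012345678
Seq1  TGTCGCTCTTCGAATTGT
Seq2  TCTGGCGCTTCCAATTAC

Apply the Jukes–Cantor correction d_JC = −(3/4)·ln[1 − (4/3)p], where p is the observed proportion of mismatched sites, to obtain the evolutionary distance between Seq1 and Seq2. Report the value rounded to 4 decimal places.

Mismatches occur at site 2 (G/C), site 4 (C/G), site 7 (T/G), site 12 (G/C), site 17 (G/A), site 18 (T/C).
p = 6/18 = 0.333333.
d = −0.75 · ln(1 − (4/3)·0.333333) = −0.75 · ln(0.555556) = −0.75 · (-0.587786) = 0.4408.

0.4408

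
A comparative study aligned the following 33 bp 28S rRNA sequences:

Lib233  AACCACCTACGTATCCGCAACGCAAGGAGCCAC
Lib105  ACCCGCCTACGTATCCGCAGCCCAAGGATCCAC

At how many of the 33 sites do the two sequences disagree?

5

The sequences differ at positions 2 (A/C), 5 (A/G), 20 (A/G), 22 (G/C), 29 (G/T).
That gives 5 mismatches out of 33 aligned sites, so the Hamming distance is 5.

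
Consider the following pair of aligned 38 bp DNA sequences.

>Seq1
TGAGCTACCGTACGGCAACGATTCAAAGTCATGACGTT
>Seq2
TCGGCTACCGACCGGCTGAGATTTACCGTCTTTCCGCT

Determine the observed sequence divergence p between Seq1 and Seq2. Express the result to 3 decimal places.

0.368

The sequences differ at positions 2 (G/C), 3 (A/G), 11 (T/A), 12 (A/C), 17 (A/T), 18 (A/G), 19 (C/A), 24 (C/T), 26 (A/C), 27 (A/C), 31 (A/T), 33 (G/T), 34 (A/C), 37 (T/C).
There are 14 differences over 38 sites, so p = 14/38 = 0.368.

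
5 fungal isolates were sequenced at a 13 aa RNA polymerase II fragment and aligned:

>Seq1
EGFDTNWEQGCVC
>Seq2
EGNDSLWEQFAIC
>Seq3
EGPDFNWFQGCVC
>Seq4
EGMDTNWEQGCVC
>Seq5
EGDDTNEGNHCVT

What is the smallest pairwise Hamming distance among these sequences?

1

Pairwise Hamming distances:
  Seq1 vs Seq2: 6
  Seq1 vs Seq3: 3
  Seq1 vs Seq4: 1
  Seq1 vs Seq5: 6
  Seq2 vs Seq3: 7
  Seq2 vs Seq4: 6
  Seq2 vs Seq5: 10
  Seq3 vs Seq4: 3
  Seq3 vs Seq5: 7
  Seq4 vs Seq5: 6
The smallest is 1, between Seq1 and Seq4.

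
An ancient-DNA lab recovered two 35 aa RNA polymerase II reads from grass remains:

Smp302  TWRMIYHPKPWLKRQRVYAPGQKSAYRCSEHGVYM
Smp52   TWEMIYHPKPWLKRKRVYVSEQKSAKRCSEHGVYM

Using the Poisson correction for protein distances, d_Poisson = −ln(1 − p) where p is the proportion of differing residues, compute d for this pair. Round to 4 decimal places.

Differing sites — 3:R/E; 15:Q/K; 19:A/V; 20:P/S; 21:G/E; 26:Y/K.
p = 6/35 = 0.171429.
d = −ln(1 − 0.171429) = −ln(0.828571) = 0.1881.

0.1881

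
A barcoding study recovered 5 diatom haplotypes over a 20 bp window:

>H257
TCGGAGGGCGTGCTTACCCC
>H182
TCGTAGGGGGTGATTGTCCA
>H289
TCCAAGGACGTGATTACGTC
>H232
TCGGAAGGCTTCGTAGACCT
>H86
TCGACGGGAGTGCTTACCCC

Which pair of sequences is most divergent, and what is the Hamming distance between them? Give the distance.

Pairwise Hamming distances:
  H257 vs H182: 6
  H257 vs H289: 6
  H257 vs H232: 8
  H257 vs H86: 3
  H182 vs H289: 9
  H182 vs H232: 9
  H182 vs H86: 7
  H289 vs H232: 13
  H289 vs H86: 7
  H232 vs H86: 11
The largest is 13, between H289 and H232.

13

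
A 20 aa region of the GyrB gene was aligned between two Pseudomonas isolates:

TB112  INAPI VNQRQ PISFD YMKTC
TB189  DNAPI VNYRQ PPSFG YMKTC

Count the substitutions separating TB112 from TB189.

Differing sites — 1:I/D; 8:Q/Y; 12:I/P; 15:D/G.
That gives 4 mismatches out of 20 aligned sites, so the Hamming distance is 4.

4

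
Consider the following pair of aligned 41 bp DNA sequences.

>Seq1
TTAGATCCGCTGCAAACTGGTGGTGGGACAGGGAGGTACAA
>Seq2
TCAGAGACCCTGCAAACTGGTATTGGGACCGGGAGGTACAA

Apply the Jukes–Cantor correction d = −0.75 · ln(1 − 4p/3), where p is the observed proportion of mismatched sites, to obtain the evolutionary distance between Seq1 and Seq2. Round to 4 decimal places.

Mismatches occur at site 2 (T↔C), site 6 (T↔G), site 7 (C↔A), site 9 (G↔C), site 22 (G↔A), site 23 (G↔T), site 30 (A↔C).
p = 7/41 = 0.170732.
d = −0.75 · ln(1 − (4/3)·0.170732) = −0.75 · ln(0.772357) = −0.75 · (-0.258308) = 0.1937.

0.1937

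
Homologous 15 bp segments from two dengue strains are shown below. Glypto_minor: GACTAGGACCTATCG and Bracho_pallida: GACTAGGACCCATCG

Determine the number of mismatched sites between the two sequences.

A single mismatch occurs at site 11 (T↔C).
That gives 1 mismatch out of 15 aligned sites, so the Hamming distance is 1.

1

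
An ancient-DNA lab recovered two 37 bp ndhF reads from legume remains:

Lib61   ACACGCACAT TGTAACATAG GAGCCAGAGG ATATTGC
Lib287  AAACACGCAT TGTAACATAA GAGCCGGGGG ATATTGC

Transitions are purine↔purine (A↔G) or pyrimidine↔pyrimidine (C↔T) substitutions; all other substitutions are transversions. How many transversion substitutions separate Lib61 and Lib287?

The sequences differ at positions 2 (C/A, transversion), 5 (G/A, transition), 7 (A/G, transition), 20 (G/A, transition), 26 (A/G, transition), 28 (A/G, transition).
Of the 6 differences, 5 transitions and 1 transversion, so the answer is 1.

1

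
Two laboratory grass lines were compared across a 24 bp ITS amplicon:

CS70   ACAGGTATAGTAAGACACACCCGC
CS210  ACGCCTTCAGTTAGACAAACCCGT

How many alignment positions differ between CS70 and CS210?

8

Mismatches occur at site 3 (A→G), site 4 (G→C), site 5 (G→C), site 7 (A→T), site 8 (T→C), site 12 (A→T), site 18 (C→A), site 24 (C→T).
That gives 8 mismatches out of 24 aligned sites, so the Hamming distance is 8.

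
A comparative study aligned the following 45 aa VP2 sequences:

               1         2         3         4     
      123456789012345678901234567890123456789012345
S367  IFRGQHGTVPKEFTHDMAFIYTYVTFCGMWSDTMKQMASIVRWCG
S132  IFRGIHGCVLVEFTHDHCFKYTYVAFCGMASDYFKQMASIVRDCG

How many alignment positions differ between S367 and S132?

12

The sequences differ at positions 5 (Q/I), 8 (T/C), 10 (P/L), 11 (K/V), 17 (M/H), 18 (A/C), 20 (I/K), 25 (T/A), 30 (W/A), 33 (T/Y), 34 (M/F), 43 (W/D).
That gives 12 mismatches out of 45 aligned sites, so the Hamming distance is 12.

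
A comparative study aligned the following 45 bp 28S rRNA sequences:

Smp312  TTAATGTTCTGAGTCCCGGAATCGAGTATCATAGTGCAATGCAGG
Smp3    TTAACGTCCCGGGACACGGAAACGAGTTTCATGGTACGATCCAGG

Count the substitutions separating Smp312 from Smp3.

Mismatches occur at site 5 (T/C), site 8 (T/C), site 10 (T/C), site 12 (A/G), site 14 (T/A), site 16 (C/A), site 22 (T/A), site 28 (A/T), site 33 (A/G), site 36 (G/A), site 38 (A/G), site 41 (G/C).
That gives 12 mismatches out of 45 aligned sites, so the Hamming distance is 12.

12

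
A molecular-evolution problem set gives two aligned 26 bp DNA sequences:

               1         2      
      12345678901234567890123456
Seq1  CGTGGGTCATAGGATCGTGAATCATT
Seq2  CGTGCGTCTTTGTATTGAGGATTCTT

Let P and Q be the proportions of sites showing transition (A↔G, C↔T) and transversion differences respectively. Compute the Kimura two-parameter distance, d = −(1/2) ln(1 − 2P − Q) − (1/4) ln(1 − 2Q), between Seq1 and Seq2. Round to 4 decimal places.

0.4643

Mismatches occur at site 5 (G↔C, transversion), site 9 (A↔T, transversion), site 11 (A↔T, transversion), site 13 (G↔T, transversion), site 16 (C↔T, transition), site 18 (T↔A, transversion), site 20 (A↔G, transition), site 23 (C↔T, transition), site 24 (A↔C, transversion).
Of the 9 differences, 3 transitions and 6 transversions over 26 sites: P = 3/26 = 0.115385, Q = 6/26 = 0.230769.
d = −0.5·ln(0.538461) − 0.25·ln(0.538462) = −0.5·(-0.619040) − 0.25·(-0.619038) = 0.4643.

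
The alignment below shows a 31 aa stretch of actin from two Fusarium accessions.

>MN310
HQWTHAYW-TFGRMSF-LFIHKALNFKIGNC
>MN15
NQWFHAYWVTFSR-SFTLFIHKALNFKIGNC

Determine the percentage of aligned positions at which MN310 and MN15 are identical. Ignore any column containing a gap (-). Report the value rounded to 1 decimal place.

89.3%

Excluding the 3 gap columns leaves 28 comparable sites.
Mismatches occur at site 1 (H↔N), site 4 (T↔F), site 12 (G↔S).
25 of the 28 comparable sites match, so the percent identity is 25/28 × 100 = 89.3%.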